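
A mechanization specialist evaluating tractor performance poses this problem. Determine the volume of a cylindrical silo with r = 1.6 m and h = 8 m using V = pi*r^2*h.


V = pi * r^2 * h
  = pi * 1.6^2 * 8
  = pi * 2.56 * 8
  = 64.34 m^3


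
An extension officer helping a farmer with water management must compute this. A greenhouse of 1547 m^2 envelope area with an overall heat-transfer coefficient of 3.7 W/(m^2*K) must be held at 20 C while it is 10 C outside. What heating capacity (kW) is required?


dT = 20 - (10) = 10 K
Q = U * A * dT
  = 3.7 * 1547 * 10
  = 57239 W = 57.24 kW


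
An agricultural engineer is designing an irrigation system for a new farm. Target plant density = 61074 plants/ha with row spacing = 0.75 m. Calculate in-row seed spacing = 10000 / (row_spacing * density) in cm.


spacing = 10000 / (row_sp * density)
        = 10000 / (0.75 * 61074)
        = 10000 / 45805.50
        = 0.21831 m = 21.83 cm


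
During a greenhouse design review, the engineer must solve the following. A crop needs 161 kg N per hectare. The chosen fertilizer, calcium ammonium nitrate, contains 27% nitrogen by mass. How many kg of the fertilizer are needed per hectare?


Rate = N_required / (N_content / 100)
     = 161 / (27 / 100)
     = 161 / 0.27
     = 596.30 kg/ha


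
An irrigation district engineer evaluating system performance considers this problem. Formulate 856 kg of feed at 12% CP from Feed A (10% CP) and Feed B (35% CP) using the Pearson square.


parts_A = CP_b - target = 35 - 12 = 23
parts_B = target - CP_a = 12 - 10 = 2
total_parts = 23 + 2 = 25
Feed A = 856 * 23 / 25 = 787.52 kg
Feed B = 856 * 2 / 25 = 68.48 kg

787.52 kg


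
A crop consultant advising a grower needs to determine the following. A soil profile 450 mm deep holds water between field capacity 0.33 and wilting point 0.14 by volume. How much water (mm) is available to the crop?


AW = (FC - WP) * D
   = (0.33 - 0.14) * 450
   = 0.19 * 450
   = 85.50 mm


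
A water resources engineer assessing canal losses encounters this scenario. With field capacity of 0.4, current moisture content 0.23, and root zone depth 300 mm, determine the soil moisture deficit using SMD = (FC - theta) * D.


SMD = (FC - theta) * D
    = (0.4 - 0.23) * 300
    = 0.170 * 300
    = 51 mm


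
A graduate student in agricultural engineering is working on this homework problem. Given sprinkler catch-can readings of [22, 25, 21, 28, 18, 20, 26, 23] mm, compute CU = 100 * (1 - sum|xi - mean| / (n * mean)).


xbar = 183 / 8 = 22.875
sum|xi - xbar| = 21
CU = 100 * (1 - 21 / (8 * 22.875))
   = 100 * (1 - 0.1148)
   = 88.52%


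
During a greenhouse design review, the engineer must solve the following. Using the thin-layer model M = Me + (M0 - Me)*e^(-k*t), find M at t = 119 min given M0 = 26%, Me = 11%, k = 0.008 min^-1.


M = Me + (M0 - Me) * e^(-k*t)
  = 11 + (26 - 11) * e^(-0.008*119)
  = 11 + 15 * e^(-0.952)
  = 11 + 15 * 0.38597
  = 11 + 5.7895
  = 16.79%


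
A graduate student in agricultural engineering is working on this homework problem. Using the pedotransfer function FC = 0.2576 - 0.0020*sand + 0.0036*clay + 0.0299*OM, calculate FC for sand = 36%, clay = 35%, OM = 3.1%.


FC = 0.2576 - 0.0020*36 + 0.0036*35 + 0.0299*3.1
   = 0.2576 - 0.0720 + 0.1260 + 0.0927
   = 0.4043


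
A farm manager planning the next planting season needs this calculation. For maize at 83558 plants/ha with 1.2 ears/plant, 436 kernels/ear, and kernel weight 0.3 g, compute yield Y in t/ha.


Y = density * ears * kernels * kw
  = 83558 * 1.2 * 436 * 0.3 g/ha
  = 13115263.68 g/ha
  = 13115.26 kg/ha = 13.12 t/ha


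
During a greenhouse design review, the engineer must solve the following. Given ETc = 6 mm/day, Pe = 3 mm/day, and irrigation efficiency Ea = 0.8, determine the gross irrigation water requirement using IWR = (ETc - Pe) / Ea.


IWR = (ETc - Pe) / Ea
    = (6 - 3) / 0.8
    = 3 / 0.8
    = 3.75 mm/day


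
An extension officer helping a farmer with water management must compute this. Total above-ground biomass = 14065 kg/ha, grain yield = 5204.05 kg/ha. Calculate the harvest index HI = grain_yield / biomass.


HI = grain_yield / biomass
   = 5204.05 / 14065
   = 0.37


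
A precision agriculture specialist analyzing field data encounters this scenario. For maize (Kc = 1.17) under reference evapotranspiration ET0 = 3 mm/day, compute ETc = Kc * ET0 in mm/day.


ETc = Kc * ET0
    = 1.17 * 3
    = 3.51 mm/day


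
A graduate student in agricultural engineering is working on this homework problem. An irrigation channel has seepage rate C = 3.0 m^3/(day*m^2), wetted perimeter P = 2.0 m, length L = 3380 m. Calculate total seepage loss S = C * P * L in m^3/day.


S = C * P * L
  = 3.0 * 2.0 * 3380
  = 20280 m^3/day


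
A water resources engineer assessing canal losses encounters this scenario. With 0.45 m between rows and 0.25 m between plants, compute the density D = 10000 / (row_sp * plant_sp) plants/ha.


D = 10000 / (row_sp * plant_sp)
  = 10000 / (0.45 * 0.25)
  = 10000 / 0.1125
  = 88888.89 plants/ha


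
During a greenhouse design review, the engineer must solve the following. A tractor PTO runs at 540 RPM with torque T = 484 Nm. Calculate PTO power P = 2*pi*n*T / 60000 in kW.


P = 2*pi*n*T / 60000
  = 2*pi * 540 * 484 / 60000
  = 1642173.31 / 60000
  = 27.37 kW


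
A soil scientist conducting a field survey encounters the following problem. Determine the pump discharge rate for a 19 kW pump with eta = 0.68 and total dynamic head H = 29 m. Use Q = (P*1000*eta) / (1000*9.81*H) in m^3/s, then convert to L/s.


Q = (P * 1000 * eta) / (rho * g * H)
  = (19 * 1000 * 0.68) / (1000 * 9.81 * 29)
  = 12920 / 284490
  = 0.04541 m^3/s = 45.41 L/s


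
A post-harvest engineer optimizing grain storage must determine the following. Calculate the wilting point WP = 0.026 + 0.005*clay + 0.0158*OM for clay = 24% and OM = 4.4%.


WP = 0.026 + 0.005*24 + 0.0158*4.4
   = 0.026 + 0.1200 + 0.0695
   = 0.2155


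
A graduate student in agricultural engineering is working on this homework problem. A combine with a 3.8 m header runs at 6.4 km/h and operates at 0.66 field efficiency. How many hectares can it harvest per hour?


C = w * v * eta_f / 10
  = 3.8 * 6.4 * 0.66 / 10
  = 16.05 / 10
  = 1.61 ha/h


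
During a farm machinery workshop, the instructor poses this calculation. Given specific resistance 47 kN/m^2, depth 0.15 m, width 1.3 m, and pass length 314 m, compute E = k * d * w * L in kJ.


E = k * d * w * L
  = 47 * 0.15 * 1.3 * 314
  = 2877.81 kJ


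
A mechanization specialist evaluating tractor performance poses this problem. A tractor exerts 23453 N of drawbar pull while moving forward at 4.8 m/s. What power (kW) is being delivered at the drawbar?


P = F * v / 1000
  = 23453 * 4.8 / 1000
  = 112574.40 / 1000
  = 112.57 kW


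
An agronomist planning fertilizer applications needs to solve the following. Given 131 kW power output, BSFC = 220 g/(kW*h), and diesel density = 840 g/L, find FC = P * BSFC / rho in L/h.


FC = P * BSFC / rho_fuel
   = 131 * 220 / 840
   = 28820 / 840
   = 34.31 L/h


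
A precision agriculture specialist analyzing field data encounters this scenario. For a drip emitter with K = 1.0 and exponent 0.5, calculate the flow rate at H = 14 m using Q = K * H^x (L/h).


Q = K * H^x
  = 1.0 * 14^0.5
  = 1.0 * 3.7417
  = 3.74 L/h


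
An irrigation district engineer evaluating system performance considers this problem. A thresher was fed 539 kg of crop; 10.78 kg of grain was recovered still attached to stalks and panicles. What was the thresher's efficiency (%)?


eta = (total - unthreshed) / total * 100
    = (539 - 10.78) / 539 * 100
    = 528.22 / 539 * 100
    = 98%


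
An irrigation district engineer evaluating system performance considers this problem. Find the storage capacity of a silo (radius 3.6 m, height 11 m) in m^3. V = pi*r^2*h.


V = pi * r^2 * h
  = pi * 3.6^2 * 11
  = pi * 12.96 * 11
  = 447.87 m^3


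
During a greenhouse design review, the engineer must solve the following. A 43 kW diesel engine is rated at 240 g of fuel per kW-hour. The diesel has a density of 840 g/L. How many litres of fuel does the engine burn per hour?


FC = P * BSFC / rho_fuel
   = 43 * 240 / 840
   = 10320 / 840
   = 12.29 L/h


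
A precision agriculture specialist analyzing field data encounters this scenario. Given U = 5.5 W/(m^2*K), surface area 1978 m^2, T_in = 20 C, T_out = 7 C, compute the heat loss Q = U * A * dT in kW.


dT = 20 - (7) = 13 K
Q = U * A * dT
  = 5.5 * 1978 * 13
  = 141427 W = 141.43 kW


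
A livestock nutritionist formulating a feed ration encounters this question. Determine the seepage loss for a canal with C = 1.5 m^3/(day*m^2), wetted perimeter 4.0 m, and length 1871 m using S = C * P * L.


S = C * P * L
  = 1.5 * 4.0 * 1871
  = 11226 m^3/day


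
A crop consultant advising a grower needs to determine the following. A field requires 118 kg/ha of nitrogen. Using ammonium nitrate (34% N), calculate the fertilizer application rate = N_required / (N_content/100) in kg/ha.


Rate = N_required / (N_content / 100)
     = 118 / (34 / 100)
     = 118 / 0.34
     = 347.06 kg/ha


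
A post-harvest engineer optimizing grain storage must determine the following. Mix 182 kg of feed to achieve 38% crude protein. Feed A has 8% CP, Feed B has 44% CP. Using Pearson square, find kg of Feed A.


parts_A = CP_b - target = 44 - 38 = 6
parts_B = target - CP_a = 38 - 8 = 30
total_parts = 6 + 30 = 36
Feed A = 182 * 6 / 36 = 30.33 kg
Feed B = 182 * 30 / 36 = 151.67 kg

30.33 kg


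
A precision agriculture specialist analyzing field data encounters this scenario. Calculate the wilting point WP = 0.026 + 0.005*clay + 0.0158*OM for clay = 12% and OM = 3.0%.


WP = 0.026 + 0.005*12 + 0.0158*3.0
   = 0.026 + 0.0600 + 0.0474
   = 0.1334


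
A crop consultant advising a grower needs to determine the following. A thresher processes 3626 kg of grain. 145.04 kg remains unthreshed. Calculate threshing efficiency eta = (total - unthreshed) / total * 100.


eta = (total - unthreshed) / total * 100
    = (3626 - 145.04) / 3626 * 100
    = 3480.96 / 3626 * 100
    = 96%


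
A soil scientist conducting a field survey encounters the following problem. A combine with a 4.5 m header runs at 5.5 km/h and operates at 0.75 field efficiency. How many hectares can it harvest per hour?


C = w * v * eta_f / 10
  = 4.5 * 5.5 * 0.75 / 10
  = 18.56 / 10
  = 1.86 ha/h


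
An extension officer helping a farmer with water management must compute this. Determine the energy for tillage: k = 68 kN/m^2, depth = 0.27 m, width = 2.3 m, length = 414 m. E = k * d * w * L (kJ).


E = k * d * w * L
  = 68 * 0.27 * 2.3 * 414
  = 17482.39 kJ


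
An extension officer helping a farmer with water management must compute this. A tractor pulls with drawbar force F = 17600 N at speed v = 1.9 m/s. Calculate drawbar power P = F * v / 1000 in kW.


P = F * v / 1000
  = 17600 * 1.9 / 1000
  = 33440 / 1000
  = 33.44 kW


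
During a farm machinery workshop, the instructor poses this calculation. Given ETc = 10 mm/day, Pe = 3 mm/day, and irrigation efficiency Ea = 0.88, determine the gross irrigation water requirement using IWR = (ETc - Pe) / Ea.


IWR = (ETc - Pe) / Ea
    = (10 - 3) / 0.88
    = 7 / 0.88
    = 7.95 mm/day


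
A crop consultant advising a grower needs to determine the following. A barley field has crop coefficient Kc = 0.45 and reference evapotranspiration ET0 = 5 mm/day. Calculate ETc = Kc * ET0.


ETc = Kc * ET0
    = 0.45 * 5
    = 2.25 mm/day


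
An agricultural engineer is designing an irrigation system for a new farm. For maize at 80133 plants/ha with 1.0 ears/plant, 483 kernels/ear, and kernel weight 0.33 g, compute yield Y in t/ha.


Y = density * ears * kernels * kw
  = 80133 * 1.0 * 483 * 0.33 g/ha
  = 12772398.87 g/ha
  = 12772.40 kg/ha = 12.77 t/ha


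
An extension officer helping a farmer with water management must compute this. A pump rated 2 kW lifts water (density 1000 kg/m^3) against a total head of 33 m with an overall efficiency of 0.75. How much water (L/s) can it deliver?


Q = (P * 1000 * eta) / (rho * g * H)
  = (2 * 1000 * 0.75) / (1000 * 9.81 * 33)
  = 1500 / 323730
  = 0.00463 m^3/s = 4.63 L/s


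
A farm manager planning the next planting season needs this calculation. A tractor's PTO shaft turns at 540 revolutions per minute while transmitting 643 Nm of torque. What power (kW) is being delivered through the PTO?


P = 2*pi*n*T / 60000
  = 2*pi * 540 * 643 / 60000
  = 2181647.60 / 60000
  = 36.36 kW


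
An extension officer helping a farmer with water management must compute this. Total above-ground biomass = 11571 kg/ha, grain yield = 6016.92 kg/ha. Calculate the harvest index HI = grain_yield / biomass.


HI = grain_yield / biomass
   = 6016.92 / 11571
   = 0.52


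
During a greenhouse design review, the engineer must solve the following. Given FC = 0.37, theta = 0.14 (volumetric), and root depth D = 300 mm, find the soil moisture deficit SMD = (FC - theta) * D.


SMD = (FC - theta) * D
    = (0.37 - 0.14) * 300
    = 0.230 * 300
    = 69 mm


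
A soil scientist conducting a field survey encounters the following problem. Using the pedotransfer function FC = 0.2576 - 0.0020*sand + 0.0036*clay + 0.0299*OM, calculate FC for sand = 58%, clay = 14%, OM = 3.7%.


FC = 0.2576 - 0.0020*58 + 0.0036*14 + 0.0299*3.7
   = 0.2576 - 0.1160 + 0.0504 + 0.1106
   = 0.3026


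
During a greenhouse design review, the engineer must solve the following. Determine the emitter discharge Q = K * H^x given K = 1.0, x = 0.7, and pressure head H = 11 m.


Q = K * H^x
  = 1.0 * 11^0.7
  = 1.0 * 5.3577
  = 5.36 L/h


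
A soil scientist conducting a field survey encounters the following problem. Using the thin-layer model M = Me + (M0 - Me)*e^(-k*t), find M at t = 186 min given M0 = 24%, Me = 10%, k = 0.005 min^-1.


M = Me + (M0 - Me) * e^(-k*t)
  = 10 + (24 - 10) * e^(-0.005*186)
  = 10 + 14 * e^(-0.930)
  = 10 + 14 * 0.39455
  = 10 + 5.5238
  = 15.52%


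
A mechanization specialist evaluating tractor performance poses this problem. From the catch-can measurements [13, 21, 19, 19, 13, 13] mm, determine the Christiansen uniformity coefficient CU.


xbar = 98 / 6 = 16.333
sum|xi - xbar| = 20
CU = 100 * (1 - 20 / (6 * 16.333))
   = 100 * (1 - 0.2041)
   = 79.59%


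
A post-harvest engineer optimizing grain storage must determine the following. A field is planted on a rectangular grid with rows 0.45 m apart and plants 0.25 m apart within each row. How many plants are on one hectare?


D = 10000 / (row_sp * plant_sp)
  = 10000 / (0.45 * 0.25)
  = 10000 / 0.1125
  = 88888.89 plants/ha


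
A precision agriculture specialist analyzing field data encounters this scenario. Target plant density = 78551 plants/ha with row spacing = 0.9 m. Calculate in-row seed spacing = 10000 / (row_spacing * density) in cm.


spacing = 10000 / (row_sp * density)
        = 10000 / (0.9 * 78551)
        = 10000 / 70695.90
        = 0.14145 m = 14.15 cm


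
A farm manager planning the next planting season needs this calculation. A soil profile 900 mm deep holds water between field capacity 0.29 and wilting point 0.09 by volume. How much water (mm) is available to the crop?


AW = (FC - WP) * D
   = (0.29 - 0.09) * 900
   = 0.20 * 900
   = 180 mm


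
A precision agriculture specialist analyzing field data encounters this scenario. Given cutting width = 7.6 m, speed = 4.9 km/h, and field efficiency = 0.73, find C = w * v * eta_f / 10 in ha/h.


C = w * v * eta_f / 10
  = 7.6 * 4.9 * 0.73 / 10
  = 27.19 / 10
  = 2.72 ha/h


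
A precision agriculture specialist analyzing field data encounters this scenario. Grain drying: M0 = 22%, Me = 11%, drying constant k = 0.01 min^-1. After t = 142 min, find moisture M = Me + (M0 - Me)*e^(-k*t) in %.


M = Me + (M0 - Me) * e^(-k*t)
  = 11 + (22 - 11) * e^(-0.01*142)
  = 11 + 11 * e^(-1.420)
  = 11 + 11 * 0.24171
  = 11 + 2.6589
  = 13.66%


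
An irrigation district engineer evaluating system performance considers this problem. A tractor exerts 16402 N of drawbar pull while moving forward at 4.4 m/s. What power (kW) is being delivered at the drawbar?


P = F * v / 1000
  = 16402 * 4.4 / 1000
  = 72168.80 / 1000
  = 72.17 kW


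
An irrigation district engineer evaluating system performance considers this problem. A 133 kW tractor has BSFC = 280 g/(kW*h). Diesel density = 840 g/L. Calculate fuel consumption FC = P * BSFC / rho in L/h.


FC = P * BSFC / rho_fuel
   = 133 * 280 / 840
   = 37240 / 840
   = 44.33 L/h


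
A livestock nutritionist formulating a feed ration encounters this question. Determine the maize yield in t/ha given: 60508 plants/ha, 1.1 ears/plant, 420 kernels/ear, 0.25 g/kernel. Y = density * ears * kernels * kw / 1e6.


Y = density * ears * kernels * kw
  = 60508 * 1.1 * 420 * 0.25 g/ha
  = 6988674 g/ha
  = 6988.67 kg/ha = 6.99 t/ha


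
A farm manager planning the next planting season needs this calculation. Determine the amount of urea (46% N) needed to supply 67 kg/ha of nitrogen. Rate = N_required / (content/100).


Rate = N_required / (N_content / 100)
     = 67 / (46 / 100)
     = 67 / 0.46
     = 145.65 kg/ha


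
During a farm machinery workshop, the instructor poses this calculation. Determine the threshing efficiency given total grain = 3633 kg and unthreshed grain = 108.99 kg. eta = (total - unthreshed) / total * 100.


eta = (total - unthreshed) / total * 100
    = (3633 - 108.99) / 3633 * 100
    = 3524.01 / 3633 * 100
    = 97%


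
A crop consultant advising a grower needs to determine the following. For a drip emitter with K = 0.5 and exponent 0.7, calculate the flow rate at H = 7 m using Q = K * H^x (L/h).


Q = K * H^x
  = 0.5 * 7^0.7
  = 0.5 * 3.9045
  = 1.95 L/h


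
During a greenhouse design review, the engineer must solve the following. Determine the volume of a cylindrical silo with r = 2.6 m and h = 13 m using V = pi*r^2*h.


V = pi * r^2 * h
  = pi * 2.6^2 * 13
  = pi * 6.76 * 13
  = 276.08 m^3


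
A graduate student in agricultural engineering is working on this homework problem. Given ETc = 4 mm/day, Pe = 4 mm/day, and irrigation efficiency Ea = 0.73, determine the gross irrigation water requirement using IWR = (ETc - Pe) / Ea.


IWR = (ETc - Pe) / Ea
    = (4 - 4) / 0.73
    = 0 / 0.73
    = 0 mm/day


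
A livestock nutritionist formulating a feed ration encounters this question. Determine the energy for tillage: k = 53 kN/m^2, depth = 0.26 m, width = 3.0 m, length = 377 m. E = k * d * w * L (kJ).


E = k * d * w * L
  = 53 * 0.26 * 3.0 * 377
  = 15585.18 kJ


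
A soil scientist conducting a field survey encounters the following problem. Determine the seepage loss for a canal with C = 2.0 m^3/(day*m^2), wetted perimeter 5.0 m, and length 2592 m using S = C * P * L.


S = C * P * L
  = 2.0 * 5.0 * 2592
  = 25920 m^3/day


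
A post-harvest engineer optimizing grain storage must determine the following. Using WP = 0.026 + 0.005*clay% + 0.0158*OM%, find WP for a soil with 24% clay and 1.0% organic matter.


WP = 0.026 + 0.005*24 + 0.0158*1.0
   = 0.026 + 0.1200 + 0.0158
   = 0.1618


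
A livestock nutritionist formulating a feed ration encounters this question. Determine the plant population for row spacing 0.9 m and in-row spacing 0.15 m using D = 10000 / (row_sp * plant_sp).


D = 10000 / (row_sp * plant_sp)
  = 10000 / (0.9 * 0.15)
  = 10000 / 0.1350
  = 74074.07 plants/ha


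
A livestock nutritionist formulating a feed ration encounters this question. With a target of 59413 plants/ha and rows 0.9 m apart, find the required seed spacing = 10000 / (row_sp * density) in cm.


spacing = 10000 / (row_sp * density)
        = 10000 / (0.9 * 59413)
        = 10000 / 53471.70
        = 0.18701 m = 18.70 cm


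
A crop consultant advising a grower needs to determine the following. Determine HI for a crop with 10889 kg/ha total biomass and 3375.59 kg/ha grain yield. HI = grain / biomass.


HI = grain_yield / biomass
   = 3375.59 / 10889
   = 0.31


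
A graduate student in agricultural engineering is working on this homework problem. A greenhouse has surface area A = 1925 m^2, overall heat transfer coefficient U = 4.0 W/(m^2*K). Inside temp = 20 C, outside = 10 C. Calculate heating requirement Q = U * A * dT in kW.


dT = 20 - (10) = 10 K
Q = U * A * dT
  = 4.0 * 1925 * 10
  = 77000 W = 77 kW


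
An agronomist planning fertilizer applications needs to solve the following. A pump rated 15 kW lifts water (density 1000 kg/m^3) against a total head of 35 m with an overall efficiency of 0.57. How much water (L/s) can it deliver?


Q = (P * 1000 * eta) / (rho * g * H)
  = (15 * 1000 * 0.57) / (1000 * 9.81 * 35)
  = 8550 / 343350
  = 0.02490 m^3/s = 24.90 L/s


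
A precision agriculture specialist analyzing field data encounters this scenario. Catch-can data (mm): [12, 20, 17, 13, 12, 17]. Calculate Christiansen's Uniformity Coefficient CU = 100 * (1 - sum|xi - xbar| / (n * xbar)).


xbar = 91 / 6 = 15.167
sum|xi - xbar| = 17
CU = 100 * (1 - 17 / (6 * 15.167))
   = 100 * (1 - 0.1868)
   = 81.32%


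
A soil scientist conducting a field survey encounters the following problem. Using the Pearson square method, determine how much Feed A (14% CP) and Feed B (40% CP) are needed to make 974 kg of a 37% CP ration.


parts_A = CP_b - target = 40 - 37 = 3
parts_B = target - CP_a = 37 - 14 = 23
total_parts = 3 + 23 = 26
Feed A = 974 * 3 / 26 = 112.38 kg
Feed B = 974 * 23 / 26 = 861.62 kg

112.38 kg


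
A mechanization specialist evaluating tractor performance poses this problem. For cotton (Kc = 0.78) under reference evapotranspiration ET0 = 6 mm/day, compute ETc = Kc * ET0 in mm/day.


ETc = Kc * ET0
    = 0.78 * 6
    = 4.68 mm/day


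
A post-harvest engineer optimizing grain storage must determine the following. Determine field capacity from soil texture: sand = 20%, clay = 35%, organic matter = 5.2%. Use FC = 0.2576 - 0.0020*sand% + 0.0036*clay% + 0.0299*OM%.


FC = 0.2576 - 0.0020*20 + 0.0036*35 + 0.0299*5.2
   = 0.2576 - 0.0400 + 0.1260 + 0.1555
   = 0.4991


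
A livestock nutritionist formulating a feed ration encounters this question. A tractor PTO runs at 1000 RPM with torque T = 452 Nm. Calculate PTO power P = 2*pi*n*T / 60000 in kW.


P = 2*pi*n*T / 60000
  = 2*pi * 1000 * 452 / 60000
  = 2839999.76 / 60000
  = 47.33 kW


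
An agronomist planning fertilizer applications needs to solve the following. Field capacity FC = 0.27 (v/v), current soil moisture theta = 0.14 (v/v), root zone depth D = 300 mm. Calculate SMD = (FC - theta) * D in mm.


SMD = (FC - theta) * D
    = (0.27 - 0.14) * 300
    = 0.130 * 300
    = 39 mm


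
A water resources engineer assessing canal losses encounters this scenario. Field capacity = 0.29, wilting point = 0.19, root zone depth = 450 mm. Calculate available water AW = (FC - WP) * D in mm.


AW = (FC - WP) * D
   = (0.29 - 0.19) * 450
   = 0.10 * 450
   = 45 mm


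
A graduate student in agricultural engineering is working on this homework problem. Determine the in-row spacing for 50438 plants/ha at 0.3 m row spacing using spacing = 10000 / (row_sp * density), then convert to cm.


spacing = 10000 / (row_sp * density)
        = 10000 / (0.3 * 50438)
        = 10000 / 15131.40
        = 0.66088 m = 66.09 cm


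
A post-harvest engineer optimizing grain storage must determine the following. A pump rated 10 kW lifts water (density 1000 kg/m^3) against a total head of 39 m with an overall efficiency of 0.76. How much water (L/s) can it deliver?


Q = (P * 1000 * eta) / (rho * g * H)
  = (10 * 1000 * 0.76) / (1000 * 9.81 * 39)
  = 7600 / 382590
  = 0.01986 m^3/s = 19.86 L/s


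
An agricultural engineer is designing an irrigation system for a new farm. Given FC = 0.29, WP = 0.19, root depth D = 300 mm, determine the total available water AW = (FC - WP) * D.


AW = (FC - WP) * D
   = (0.29 - 0.19) * 300
   = 0.10 * 300
   = 30 mm


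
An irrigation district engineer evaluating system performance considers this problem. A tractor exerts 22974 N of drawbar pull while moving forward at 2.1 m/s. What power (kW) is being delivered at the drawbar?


P = F * v / 1000
  = 22974 * 2.1 / 1000
  = 48245.40 / 1000
  = 48.25 kW


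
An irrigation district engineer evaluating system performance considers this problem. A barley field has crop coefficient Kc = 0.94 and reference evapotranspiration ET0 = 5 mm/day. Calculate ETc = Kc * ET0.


ETc = Kc * ET0
    = 0.94 * 5
    = 4.70 mm/day


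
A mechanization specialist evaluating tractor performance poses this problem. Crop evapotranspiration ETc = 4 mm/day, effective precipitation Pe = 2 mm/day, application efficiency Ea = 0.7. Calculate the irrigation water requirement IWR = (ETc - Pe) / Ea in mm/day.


IWR = (ETc - Pe) / Ea
    = (4 - 2) / 0.7
    = 2 / 0.7
    = 2.86 mm/day


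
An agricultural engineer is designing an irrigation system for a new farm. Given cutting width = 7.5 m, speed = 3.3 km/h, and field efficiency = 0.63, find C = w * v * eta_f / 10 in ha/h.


C = w * v * eta_f / 10
  = 7.5 * 3.3 * 0.63 / 10
  = 15.59 / 10
  = 1.56 ha/h


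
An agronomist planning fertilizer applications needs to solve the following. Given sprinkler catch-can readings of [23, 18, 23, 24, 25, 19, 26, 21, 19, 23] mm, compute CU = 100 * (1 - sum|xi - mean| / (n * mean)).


xbar = 221 / 10 = 22.100
sum|xi - xbar| = 22.800
CU = 100 * (1 - 22.800 / (10 * 22.100))
   = 100 * (1 - 0.1032)
   = 89.68%


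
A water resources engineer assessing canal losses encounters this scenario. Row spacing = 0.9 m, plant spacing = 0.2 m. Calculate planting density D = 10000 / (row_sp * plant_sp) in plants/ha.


D = 10000 / (row_sp * plant_sp)
  = 10000 / (0.9 * 0.2)
  = 10000 / 0.1800
  = 55555.56 plants/ha


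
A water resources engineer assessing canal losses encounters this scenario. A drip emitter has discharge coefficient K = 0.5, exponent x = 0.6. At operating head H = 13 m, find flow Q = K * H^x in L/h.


Q = K * H^x
  = 0.5 * 13^0.6
  = 0.5 * 4.6598
  = 2.33 L/h


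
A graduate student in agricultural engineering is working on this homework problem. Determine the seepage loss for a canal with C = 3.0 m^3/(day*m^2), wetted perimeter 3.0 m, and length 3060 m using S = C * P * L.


S = C * P * L
  = 3.0 * 3.0 * 3060
  = 27540 m^3/day


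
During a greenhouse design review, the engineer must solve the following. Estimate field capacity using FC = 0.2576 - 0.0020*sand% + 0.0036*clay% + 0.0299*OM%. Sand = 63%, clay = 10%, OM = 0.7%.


FC = 0.2576 - 0.0020*63 + 0.0036*10 + 0.0299*0.7
   = 0.2576 - 0.1260 + 0.0360 + 0.0209
   = 0.1885


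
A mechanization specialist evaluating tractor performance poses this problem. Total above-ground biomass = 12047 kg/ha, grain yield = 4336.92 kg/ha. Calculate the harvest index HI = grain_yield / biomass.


HI = grain_yield / biomass
   = 4336.92 / 12047
   = 0.36


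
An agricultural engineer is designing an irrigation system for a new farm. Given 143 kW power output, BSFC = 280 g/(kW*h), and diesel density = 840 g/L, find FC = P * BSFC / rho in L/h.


FC = P * BSFC / rho_fuel
   = 143 * 280 / 840
   = 40040 / 840
   = 47.67 L/h


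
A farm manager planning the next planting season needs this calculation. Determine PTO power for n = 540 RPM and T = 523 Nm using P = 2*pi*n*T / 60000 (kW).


P = 2*pi*n*T / 60000
  = 2*pi * 540 * 523 / 60000
  = 1774497.19 / 60000
  = 29.57 kW


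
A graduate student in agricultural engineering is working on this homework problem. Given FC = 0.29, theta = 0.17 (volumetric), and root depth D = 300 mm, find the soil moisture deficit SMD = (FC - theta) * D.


SMD = (FC - theta) * D
    = (0.29 - 0.17) * 300
    = 0.120 * 300
    = 36 mm


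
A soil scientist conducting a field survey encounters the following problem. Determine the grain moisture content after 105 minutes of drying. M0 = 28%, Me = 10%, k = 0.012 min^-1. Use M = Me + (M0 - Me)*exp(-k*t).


M = Me + (M0 - Me) * e^(-k*t)
  = 10 + (28 - 10) * e^(-0.012*105)
  = 10 + 18 * e^(-1.260)
  = 10 + 18 * 0.28365
  = 10 + 5.1058
  = 15.11%


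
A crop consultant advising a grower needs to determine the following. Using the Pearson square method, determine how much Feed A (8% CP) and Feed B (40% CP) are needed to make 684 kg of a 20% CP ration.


parts_A = CP_b - target = 40 - 20 = 20
parts_B = target - CP_a = 20 - 8 = 12
total_parts = 20 + 12 = 32
Feed A = 684 * 20 / 32 = 427.50 kg
Feed B = 684 * 12 / 32 = 256.50 kg

427.50 kg


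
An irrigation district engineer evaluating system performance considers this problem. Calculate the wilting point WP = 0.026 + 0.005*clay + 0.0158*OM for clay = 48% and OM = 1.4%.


WP = 0.026 + 0.005*48 + 0.0158*1.4
   = 0.026 + 0.2400 + 0.0221
   = 0.2881


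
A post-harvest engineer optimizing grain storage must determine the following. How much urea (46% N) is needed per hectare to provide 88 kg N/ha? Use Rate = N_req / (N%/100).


Rate = N_required / (N_content / 100)
     = 88 / (46 / 100)
     = 88 / 0.46
     = 191.30 kg/ha


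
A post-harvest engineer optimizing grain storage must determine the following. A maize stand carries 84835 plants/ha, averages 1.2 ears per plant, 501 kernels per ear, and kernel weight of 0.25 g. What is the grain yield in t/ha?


Y = density * ears * kernels * kw
  = 84835 * 1.2 * 501 * 0.25 g/ha
  = 12750700.50 g/ha
  = 12750.70 kg/ha = 12.75 t/ha


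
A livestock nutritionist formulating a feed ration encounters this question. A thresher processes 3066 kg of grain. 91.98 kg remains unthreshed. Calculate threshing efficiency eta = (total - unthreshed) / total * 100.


eta = (total - unthreshed) / total * 100
    = (3066 - 91.98) / 3066 * 100
    = 2974.02 / 3066 * 100
    = 97%


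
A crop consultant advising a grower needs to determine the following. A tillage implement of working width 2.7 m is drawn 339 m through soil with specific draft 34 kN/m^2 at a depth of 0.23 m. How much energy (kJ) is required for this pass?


E = k * d * w * L
  = 34 * 0.23 * 2.7 * 339
  = 7157.65 kJ


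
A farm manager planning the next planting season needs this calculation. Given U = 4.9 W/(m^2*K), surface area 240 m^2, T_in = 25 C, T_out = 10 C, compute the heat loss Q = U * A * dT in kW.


dT = 25 - (10) = 15 K
Q = U * A * dT
  = 4.9 * 240 * 15
  = 17640 W = 17.64 kW


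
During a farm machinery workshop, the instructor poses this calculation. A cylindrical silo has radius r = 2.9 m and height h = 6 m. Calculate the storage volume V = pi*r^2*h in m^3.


V = pi * r^2 * h
  = pi * 2.9^2 * 6
  = pi * 8.41 * 6
  = 158.52 m^3


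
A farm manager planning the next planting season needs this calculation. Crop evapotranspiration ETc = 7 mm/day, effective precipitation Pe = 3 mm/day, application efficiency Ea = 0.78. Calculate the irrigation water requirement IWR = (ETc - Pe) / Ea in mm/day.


IWR = (ETc - Pe) / Ea
    = (7 - 3) / 0.78
    = 4 / 0.78
    = 5.13 mm/day


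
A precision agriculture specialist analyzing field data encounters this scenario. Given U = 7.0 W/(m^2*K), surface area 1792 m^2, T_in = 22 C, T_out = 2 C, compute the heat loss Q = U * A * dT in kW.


dT = 22 - (2) = 20 K
Q = U * A * dT
  = 7.0 * 1792 * 20
  = 250880 W = 250.88 kW


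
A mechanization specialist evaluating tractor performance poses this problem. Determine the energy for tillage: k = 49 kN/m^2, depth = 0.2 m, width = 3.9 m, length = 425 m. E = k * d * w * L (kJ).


E = k * d * w * L
  = 49 * 0.2 * 3.9 * 425
  = 16243.50 kJ


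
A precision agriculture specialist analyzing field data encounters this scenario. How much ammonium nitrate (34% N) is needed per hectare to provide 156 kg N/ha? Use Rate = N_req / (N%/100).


Rate = N_required / (N_content / 100)
     = 156 / (34 / 100)
     = 156 / 0.34
     = 458.82 kg/ha


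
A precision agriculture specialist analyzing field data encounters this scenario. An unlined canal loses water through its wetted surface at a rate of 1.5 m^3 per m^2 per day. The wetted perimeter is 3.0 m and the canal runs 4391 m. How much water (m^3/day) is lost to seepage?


S = C * P * L
  = 1.5 * 3.0 * 4391
  = 19759.50 m^3/day


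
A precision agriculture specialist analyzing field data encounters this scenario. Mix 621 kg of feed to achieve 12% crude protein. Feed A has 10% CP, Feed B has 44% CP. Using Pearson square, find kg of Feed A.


parts_A = CP_b - target = 44 - 12 = 32
parts_B = target - CP_a = 12 - 10 = 2
total_parts = 32 + 2 = 34
Feed A = 621 * 32 / 34 = 584.47 kg
Feed B = 621 * 2 / 34 = 36.53 kg

584.47 kg


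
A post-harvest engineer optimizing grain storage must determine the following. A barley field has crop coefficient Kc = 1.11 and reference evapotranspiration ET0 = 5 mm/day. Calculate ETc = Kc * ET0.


ETc = Kc * ET0
    = 1.11 * 5
    = 5.55 mm/day


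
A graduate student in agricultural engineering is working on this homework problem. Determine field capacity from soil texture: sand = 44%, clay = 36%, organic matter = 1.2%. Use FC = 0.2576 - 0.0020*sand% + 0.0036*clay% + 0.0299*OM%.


FC = 0.2576 - 0.0020*44 + 0.0036*36 + 0.0299*1.2
   = 0.2576 - 0.0880 + 0.1296 + 0.0359
   = 0.3351


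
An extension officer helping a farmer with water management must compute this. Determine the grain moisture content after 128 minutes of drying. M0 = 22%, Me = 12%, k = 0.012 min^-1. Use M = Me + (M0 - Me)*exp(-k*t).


M = Me + (M0 - Me) * e^(-k*t)
  = 12 + (22 - 12) * e^(-0.012*128)
  = 12 + 10 * e^(-1.536)
  = 12 + 10 * 0.21524
  = 12 + 2.1524
  = 14.15%


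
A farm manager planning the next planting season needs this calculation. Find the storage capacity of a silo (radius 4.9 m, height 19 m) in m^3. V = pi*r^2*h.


V = pi * r^2 * h
  = pi * 4.9^2 * 19
  = pi * 24.01 * 19
  = 1433.16 m^3


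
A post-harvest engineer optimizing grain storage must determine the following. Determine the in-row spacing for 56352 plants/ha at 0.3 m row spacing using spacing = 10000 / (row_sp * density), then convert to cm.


spacing = 10000 / (row_sp * density)
        = 10000 / (0.3 * 56352)
        = 10000 / 16905.60
        = 0.59152 m = 59.15 cm


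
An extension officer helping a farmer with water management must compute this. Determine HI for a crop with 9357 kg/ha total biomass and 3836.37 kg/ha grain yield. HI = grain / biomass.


HI = grain_yield / biomass
   = 3836.37 / 9357
   = 0.41


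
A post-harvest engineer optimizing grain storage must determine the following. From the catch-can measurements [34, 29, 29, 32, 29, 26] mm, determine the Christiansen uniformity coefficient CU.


xbar = 179 / 6 = 29.833
sum|xi - xbar| = 12.667
CU = 100 * (1 - 12.667 / (6 * 29.833))
   = 100 * (1 - 0.0708)
   = 92.92%


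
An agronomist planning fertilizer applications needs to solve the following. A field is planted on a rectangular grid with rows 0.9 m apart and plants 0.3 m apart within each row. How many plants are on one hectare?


D = 10000 / (row_sp * plant_sp)
  = 10000 / (0.9 * 0.3)
  = 10000 / 0.2700
  = 37037.04 plants/ha


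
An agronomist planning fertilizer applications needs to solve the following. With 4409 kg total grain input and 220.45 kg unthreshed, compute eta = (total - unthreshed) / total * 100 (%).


eta = (total - unthreshed) / total * 100
    = (4409 - 220.45) / 4409 * 100
    = 4188.55 / 4409 * 100
    = 95%


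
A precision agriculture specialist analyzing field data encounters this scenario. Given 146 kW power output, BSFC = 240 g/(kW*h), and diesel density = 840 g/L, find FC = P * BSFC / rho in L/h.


FC = P * BSFC / rho_fuel
   = 146 * 240 / 840
   = 35040 / 840
   = 41.71 L/h


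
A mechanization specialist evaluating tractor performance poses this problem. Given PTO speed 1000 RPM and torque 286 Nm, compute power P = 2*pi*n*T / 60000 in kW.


P = 2*pi*n*T / 60000
  = 2*pi * 1000 * 286 / 60000
  = 1796991.00 / 60000
  = 29.95 kW


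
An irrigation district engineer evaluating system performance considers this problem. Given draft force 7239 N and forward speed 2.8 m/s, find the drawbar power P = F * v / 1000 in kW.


P = F * v / 1000
  = 7239 * 2.8 / 1000
  = 20269.20 / 1000
  = 20.27 kW


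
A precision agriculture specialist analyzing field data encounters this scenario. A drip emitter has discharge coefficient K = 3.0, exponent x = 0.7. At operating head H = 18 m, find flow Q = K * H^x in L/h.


Q = K * H^x
  = 3.0 * 18^0.7
  = 3.0 * 7.5629
  = 22.69 L/h


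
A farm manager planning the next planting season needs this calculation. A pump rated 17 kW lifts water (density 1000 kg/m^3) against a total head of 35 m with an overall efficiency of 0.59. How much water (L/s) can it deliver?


Q = (P * 1000 * eta) / (rho * g * H)
  = (17 * 1000 * 0.59) / (1000 * 9.81 * 35)
  = 10030 / 343350
  = 0.02921 m^3/s = 29.21 L/s


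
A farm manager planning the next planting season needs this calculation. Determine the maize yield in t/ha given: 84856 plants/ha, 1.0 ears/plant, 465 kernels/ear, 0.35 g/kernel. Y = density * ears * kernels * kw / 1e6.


Y = density * ears * kernels * kw
  = 84856 * 1.0 * 465 * 0.35 g/ha
  = 13810314 g/ha
  = 13810.31 kg/ha = 13.81 t/ha


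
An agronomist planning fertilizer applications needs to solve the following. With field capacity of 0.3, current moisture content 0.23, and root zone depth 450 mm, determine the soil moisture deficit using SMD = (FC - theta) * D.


SMD = (FC - theta) * D
    = (0.3 - 0.23) * 450
    = 0.070 * 450
    = 31.50 mm


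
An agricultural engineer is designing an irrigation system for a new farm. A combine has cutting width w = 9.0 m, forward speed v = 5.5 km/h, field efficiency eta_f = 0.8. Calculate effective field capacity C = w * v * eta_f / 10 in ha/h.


C = w * v * eta_f / 10
  = 9.0 * 5.5 * 0.8 / 10
  = 39.60 / 10
  = 3.96 ha/h


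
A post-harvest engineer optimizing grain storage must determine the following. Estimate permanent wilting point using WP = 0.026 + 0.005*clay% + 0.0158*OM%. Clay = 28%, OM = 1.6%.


WP = 0.026 + 0.005*28 + 0.0158*1.6
   = 0.026 + 0.1400 + 0.0253
   = 0.1913


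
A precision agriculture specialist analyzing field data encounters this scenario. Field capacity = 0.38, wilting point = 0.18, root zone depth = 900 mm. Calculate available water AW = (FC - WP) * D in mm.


AW = (FC - WP) * D
   = (0.38 - 0.18) * 900
   = 0.20 * 900
   = 180 mm


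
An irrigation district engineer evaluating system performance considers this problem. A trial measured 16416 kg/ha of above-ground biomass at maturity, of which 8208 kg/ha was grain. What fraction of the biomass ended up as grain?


HI = grain_yield / biomass
   = 8208 / 16416
   = 0.50


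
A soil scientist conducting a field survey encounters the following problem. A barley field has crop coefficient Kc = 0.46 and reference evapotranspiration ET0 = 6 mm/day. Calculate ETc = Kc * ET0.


ETc = Kc * ET0
    = 0.46 * 6
    = 2.76 mm/day


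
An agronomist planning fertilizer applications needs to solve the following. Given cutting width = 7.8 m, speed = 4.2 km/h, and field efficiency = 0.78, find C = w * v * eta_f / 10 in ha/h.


C = w * v * eta_f / 10
  = 7.8 * 4.2 * 0.78 / 10
  = 25.55 / 10
  = 2.56 ha/h


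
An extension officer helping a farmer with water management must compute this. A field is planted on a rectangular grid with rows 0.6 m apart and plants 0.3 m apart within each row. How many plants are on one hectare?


D = 10000 / (row_sp * plant_sp)
  = 10000 / (0.6 * 0.3)
  = 10000 / 0.1800
  = 55555.56 plants/ha


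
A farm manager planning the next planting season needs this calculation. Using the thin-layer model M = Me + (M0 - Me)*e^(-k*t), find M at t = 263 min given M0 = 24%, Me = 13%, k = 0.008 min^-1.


M = Me + (M0 - Me) * e^(-k*t)
  = 13 + (24 - 13) * e^(-0.008*263)
  = 13 + 11 * e^(-2.104)
  = 13 + 11 * 0.12197
  = 13 + 1.3416
  = 14.34%
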